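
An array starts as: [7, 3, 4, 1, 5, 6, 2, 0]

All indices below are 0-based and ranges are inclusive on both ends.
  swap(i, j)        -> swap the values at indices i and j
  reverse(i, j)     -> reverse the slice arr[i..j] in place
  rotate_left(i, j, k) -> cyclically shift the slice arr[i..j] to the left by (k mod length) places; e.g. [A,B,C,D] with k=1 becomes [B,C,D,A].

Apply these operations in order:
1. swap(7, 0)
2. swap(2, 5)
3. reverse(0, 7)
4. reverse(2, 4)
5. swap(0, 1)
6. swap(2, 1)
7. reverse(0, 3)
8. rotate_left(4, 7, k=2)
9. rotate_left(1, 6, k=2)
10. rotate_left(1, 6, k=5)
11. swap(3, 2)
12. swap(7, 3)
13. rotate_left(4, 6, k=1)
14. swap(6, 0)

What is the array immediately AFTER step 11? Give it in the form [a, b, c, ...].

Answer: [5, 1, 3, 2, 0, 4, 7, 6]

Derivation:
After 1 (swap(7, 0)): [0, 3, 4, 1, 5, 6, 2, 7]
After 2 (swap(2, 5)): [0, 3, 6, 1, 5, 4, 2, 7]
After 3 (reverse(0, 7)): [7, 2, 4, 5, 1, 6, 3, 0]
After 4 (reverse(2, 4)): [7, 2, 1, 5, 4, 6, 3, 0]
After 5 (swap(0, 1)): [2, 7, 1, 5, 4, 6, 3, 0]
After 6 (swap(2, 1)): [2, 1, 7, 5, 4, 6, 3, 0]
After 7 (reverse(0, 3)): [5, 7, 1, 2, 4, 6, 3, 0]
After 8 (rotate_left(4, 7, k=2)): [5, 7, 1, 2, 3, 0, 4, 6]
After 9 (rotate_left(1, 6, k=2)): [5, 2, 3, 0, 4, 7, 1, 6]
After 10 (rotate_left(1, 6, k=5)): [5, 1, 2, 3, 0, 4, 7, 6]
After 11 (swap(3, 2)): [5, 1, 3, 2, 0, 4, 7, 6]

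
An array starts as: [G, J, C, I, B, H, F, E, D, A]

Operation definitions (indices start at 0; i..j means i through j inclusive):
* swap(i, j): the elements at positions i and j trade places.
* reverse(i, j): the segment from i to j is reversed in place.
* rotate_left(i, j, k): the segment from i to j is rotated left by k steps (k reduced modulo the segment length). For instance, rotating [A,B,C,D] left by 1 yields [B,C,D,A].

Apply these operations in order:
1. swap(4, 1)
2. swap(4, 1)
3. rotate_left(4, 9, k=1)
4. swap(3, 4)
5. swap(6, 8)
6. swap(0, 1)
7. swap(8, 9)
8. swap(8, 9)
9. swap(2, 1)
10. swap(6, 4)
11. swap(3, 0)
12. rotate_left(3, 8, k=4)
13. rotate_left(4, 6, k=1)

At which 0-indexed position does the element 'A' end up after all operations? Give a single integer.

Answer: 5

Derivation:
After 1 (swap(4, 1)): [G, B, C, I, J, H, F, E, D, A]
After 2 (swap(4, 1)): [G, J, C, I, B, H, F, E, D, A]
After 3 (rotate_left(4, 9, k=1)): [G, J, C, I, H, F, E, D, A, B]
After 4 (swap(3, 4)): [G, J, C, H, I, F, E, D, A, B]
After 5 (swap(6, 8)): [G, J, C, H, I, F, A, D, E, B]
After 6 (swap(0, 1)): [J, G, C, H, I, F, A, D, E, B]
After 7 (swap(8, 9)): [J, G, C, H, I, F, A, D, B, E]
After 8 (swap(8, 9)): [J, G, C, H, I, F, A, D, E, B]
After 9 (swap(2, 1)): [J, C, G, H, I, F, A, D, E, B]
After 10 (swap(6, 4)): [J, C, G, H, A, F, I, D, E, B]
After 11 (swap(3, 0)): [H, C, G, J, A, F, I, D, E, B]
After 12 (rotate_left(3, 8, k=4)): [H, C, G, D, E, J, A, F, I, B]
After 13 (rotate_left(4, 6, k=1)): [H, C, G, D, J, A, E, F, I, B]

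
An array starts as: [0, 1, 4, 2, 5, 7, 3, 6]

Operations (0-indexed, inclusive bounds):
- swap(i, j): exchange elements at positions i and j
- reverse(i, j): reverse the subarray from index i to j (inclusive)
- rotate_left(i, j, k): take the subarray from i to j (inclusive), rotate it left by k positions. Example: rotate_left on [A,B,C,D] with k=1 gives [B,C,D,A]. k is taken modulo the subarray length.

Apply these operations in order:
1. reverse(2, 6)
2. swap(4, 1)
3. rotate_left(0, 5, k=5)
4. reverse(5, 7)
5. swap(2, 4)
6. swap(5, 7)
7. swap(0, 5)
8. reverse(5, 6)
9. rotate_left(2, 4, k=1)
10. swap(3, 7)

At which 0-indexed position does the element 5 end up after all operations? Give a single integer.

After 1 (reverse(2, 6)): [0, 1, 3, 7, 5, 2, 4, 6]
After 2 (swap(4, 1)): [0, 5, 3, 7, 1, 2, 4, 6]
After 3 (rotate_left(0, 5, k=5)): [2, 0, 5, 3, 7, 1, 4, 6]
After 4 (reverse(5, 7)): [2, 0, 5, 3, 7, 6, 4, 1]
After 5 (swap(2, 4)): [2, 0, 7, 3, 5, 6, 4, 1]
After 6 (swap(5, 7)): [2, 0, 7, 3, 5, 1, 4, 6]
After 7 (swap(0, 5)): [1, 0, 7, 3, 5, 2, 4, 6]
After 8 (reverse(5, 6)): [1, 0, 7, 3, 5, 4, 2, 6]
After 9 (rotate_left(2, 4, k=1)): [1, 0, 3, 5, 7, 4, 2, 6]
After 10 (swap(3, 7)): [1, 0, 3, 6, 7, 4, 2, 5]

Answer: 7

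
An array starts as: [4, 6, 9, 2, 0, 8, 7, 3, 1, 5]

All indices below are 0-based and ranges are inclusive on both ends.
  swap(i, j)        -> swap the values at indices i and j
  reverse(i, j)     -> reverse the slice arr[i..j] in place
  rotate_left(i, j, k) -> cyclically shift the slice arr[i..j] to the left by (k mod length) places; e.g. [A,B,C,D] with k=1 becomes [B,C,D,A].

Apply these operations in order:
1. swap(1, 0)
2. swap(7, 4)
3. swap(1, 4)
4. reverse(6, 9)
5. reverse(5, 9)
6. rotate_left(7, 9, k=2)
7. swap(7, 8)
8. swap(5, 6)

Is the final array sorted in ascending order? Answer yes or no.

After 1 (swap(1, 0)): [6, 4, 9, 2, 0, 8, 7, 3, 1, 5]
After 2 (swap(7, 4)): [6, 4, 9, 2, 3, 8, 7, 0, 1, 5]
After 3 (swap(1, 4)): [6, 3, 9, 2, 4, 8, 7, 0, 1, 5]
After 4 (reverse(6, 9)): [6, 3, 9, 2, 4, 8, 5, 1, 0, 7]
After 5 (reverse(5, 9)): [6, 3, 9, 2, 4, 7, 0, 1, 5, 8]
After 6 (rotate_left(7, 9, k=2)): [6, 3, 9, 2, 4, 7, 0, 8, 1, 5]
After 7 (swap(7, 8)): [6, 3, 9, 2, 4, 7, 0, 1, 8, 5]
After 8 (swap(5, 6)): [6, 3, 9, 2, 4, 0, 7, 1, 8, 5]

Answer: no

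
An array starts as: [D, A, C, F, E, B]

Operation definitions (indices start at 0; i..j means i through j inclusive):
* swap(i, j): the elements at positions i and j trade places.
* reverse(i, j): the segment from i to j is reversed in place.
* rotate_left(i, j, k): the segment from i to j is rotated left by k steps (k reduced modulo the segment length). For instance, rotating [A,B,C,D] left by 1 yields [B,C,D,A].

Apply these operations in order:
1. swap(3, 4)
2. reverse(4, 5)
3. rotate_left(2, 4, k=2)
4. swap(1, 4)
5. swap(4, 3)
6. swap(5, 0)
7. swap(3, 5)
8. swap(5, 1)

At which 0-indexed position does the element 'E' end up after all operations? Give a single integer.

After 1 (swap(3, 4)): [D, A, C, E, F, B]
After 2 (reverse(4, 5)): [D, A, C, E, B, F]
After 3 (rotate_left(2, 4, k=2)): [D, A, B, C, E, F]
After 4 (swap(1, 4)): [D, E, B, C, A, F]
After 5 (swap(4, 3)): [D, E, B, A, C, F]
After 6 (swap(5, 0)): [F, E, B, A, C, D]
After 7 (swap(3, 5)): [F, E, B, D, C, A]
After 8 (swap(5, 1)): [F, A, B, D, C, E]

Answer: 5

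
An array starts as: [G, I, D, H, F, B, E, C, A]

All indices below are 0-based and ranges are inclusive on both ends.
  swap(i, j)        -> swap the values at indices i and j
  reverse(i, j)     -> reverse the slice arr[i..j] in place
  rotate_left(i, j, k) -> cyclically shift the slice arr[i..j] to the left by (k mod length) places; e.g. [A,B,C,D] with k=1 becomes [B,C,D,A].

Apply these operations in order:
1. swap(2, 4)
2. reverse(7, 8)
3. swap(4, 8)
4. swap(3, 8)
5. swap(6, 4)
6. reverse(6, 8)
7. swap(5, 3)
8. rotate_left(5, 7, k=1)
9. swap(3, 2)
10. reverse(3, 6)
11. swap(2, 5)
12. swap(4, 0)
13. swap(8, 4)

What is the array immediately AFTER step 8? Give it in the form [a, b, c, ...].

Answer: [G, I, F, B, E, H, A, D, C]

Derivation:
After 1 (swap(2, 4)): [G, I, F, H, D, B, E, C, A]
After 2 (reverse(7, 8)): [G, I, F, H, D, B, E, A, C]
After 3 (swap(4, 8)): [G, I, F, H, C, B, E, A, D]
After 4 (swap(3, 8)): [G, I, F, D, C, B, E, A, H]
After 5 (swap(6, 4)): [G, I, F, D, E, B, C, A, H]
After 6 (reverse(6, 8)): [G, I, F, D, E, B, H, A, C]
After 7 (swap(5, 3)): [G, I, F, B, E, D, H, A, C]
After 8 (rotate_left(5, 7, k=1)): [G, I, F, B, E, H, A, D, C]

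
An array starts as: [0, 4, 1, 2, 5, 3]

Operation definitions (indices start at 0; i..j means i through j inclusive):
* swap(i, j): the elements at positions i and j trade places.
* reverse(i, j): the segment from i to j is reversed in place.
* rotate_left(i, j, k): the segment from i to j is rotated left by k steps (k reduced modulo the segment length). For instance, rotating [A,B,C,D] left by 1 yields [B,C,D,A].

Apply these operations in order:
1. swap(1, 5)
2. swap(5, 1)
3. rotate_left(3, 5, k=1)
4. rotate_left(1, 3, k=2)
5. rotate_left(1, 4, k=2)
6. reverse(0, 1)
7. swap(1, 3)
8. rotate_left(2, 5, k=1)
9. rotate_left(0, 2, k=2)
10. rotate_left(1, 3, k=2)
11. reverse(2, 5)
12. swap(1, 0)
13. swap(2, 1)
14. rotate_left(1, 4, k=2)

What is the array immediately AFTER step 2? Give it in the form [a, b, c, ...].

After 1 (swap(1, 5)): [0, 3, 1, 2, 5, 4]
After 2 (swap(5, 1)): [0, 4, 1, 2, 5, 3]

Answer: [0, 4, 1, 2, 5, 3]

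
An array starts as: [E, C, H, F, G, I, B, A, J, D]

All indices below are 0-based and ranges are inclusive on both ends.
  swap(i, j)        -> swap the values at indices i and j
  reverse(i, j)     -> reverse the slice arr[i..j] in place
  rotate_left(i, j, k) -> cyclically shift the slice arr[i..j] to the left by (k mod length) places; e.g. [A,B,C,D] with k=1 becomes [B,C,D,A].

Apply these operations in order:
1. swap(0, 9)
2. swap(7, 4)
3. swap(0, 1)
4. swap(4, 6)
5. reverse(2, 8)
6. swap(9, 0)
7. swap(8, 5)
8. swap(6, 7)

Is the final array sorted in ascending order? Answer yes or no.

After 1 (swap(0, 9)): [D, C, H, F, G, I, B, A, J, E]
After 2 (swap(7, 4)): [D, C, H, F, A, I, B, G, J, E]
After 3 (swap(0, 1)): [C, D, H, F, A, I, B, G, J, E]
After 4 (swap(4, 6)): [C, D, H, F, B, I, A, G, J, E]
After 5 (reverse(2, 8)): [C, D, J, G, A, I, B, F, H, E]
After 6 (swap(9, 0)): [E, D, J, G, A, I, B, F, H, C]
After 7 (swap(8, 5)): [E, D, J, G, A, H, B, F, I, C]
After 8 (swap(6, 7)): [E, D, J, G, A, H, F, B, I, C]

Answer: no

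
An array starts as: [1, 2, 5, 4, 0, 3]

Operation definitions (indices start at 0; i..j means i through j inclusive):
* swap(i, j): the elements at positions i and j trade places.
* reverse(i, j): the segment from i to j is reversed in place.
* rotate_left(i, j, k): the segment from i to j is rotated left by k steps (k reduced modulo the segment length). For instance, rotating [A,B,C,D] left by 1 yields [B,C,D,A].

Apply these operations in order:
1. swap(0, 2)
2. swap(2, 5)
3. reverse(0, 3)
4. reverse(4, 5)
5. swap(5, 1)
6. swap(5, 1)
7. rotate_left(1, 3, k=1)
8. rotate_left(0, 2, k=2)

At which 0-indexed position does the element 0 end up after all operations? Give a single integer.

After 1 (swap(0, 2)): [5, 2, 1, 4, 0, 3]
After 2 (swap(2, 5)): [5, 2, 3, 4, 0, 1]
After 3 (reverse(0, 3)): [4, 3, 2, 5, 0, 1]
After 4 (reverse(4, 5)): [4, 3, 2, 5, 1, 0]
After 5 (swap(5, 1)): [4, 0, 2, 5, 1, 3]
After 6 (swap(5, 1)): [4, 3, 2, 5, 1, 0]
After 7 (rotate_left(1, 3, k=1)): [4, 2, 5, 3, 1, 0]
After 8 (rotate_left(0, 2, k=2)): [5, 4, 2, 3, 1, 0]

Answer: 5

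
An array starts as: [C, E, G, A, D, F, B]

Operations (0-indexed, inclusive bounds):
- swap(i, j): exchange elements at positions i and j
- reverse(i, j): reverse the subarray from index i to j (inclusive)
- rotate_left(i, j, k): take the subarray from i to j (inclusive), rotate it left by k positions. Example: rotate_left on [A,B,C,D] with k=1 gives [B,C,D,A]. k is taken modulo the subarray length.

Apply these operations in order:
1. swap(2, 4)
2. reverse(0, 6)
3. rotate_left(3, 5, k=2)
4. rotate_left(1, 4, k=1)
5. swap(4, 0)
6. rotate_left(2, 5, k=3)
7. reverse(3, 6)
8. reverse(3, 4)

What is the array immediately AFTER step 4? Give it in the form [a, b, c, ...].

Answer: [B, G, E, A, F, D, C]

Derivation:
After 1 (swap(2, 4)): [C, E, D, A, G, F, B]
After 2 (reverse(0, 6)): [B, F, G, A, D, E, C]
After 3 (rotate_left(3, 5, k=2)): [B, F, G, E, A, D, C]
After 4 (rotate_left(1, 4, k=1)): [B, G, E, A, F, D, C]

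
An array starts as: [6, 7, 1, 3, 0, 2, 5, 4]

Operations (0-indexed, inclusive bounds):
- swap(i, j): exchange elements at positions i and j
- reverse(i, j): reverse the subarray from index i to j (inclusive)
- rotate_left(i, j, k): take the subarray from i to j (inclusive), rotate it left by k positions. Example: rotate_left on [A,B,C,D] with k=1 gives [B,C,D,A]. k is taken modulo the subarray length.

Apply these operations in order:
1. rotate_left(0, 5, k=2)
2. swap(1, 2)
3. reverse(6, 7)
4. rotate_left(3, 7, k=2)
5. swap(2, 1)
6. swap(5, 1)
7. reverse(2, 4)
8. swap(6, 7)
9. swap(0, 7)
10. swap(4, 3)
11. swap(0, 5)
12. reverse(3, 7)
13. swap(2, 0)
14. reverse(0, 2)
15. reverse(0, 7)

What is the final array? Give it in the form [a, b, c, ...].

Answer: [0, 7, 2, 6, 1, 4, 5, 3]

Derivation:
After 1 (rotate_left(0, 5, k=2)): [1, 3, 0, 2, 6, 7, 5, 4]
After 2 (swap(1, 2)): [1, 0, 3, 2, 6, 7, 5, 4]
After 3 (reverse(6, 7)): [1, 0, 3, 2, 6, 7, 4, 5]
After 4 (rotate_left(3, 7, k=2)): [1, 0, 3, 7, 4, 5, 2, 6]
After 5 (swap(2, 1)): [1, 3, 0, 7, 4, 5, 2, 6]
After 6 (swap(5, 1)): [1, 5, 0, 7, 4, 3, 2, 6]
After 7 (reverse(2, 4)): [1, 5, 4, 7, 0, 3, 2, 6]
After 8 (swap(6, 7)): [1, 5, 4, 7, 0, 3, 6, 2]
After 9 (swap(0, 7)): [2, 5, 4, 7, 0, 3, 6, 1]
After 10 (swap(4, 3)): [2, 5, 4, 0, 7, 3, 6, 1]
After 11 (swap(0, 5)): [3, 5, 4, 0, 7, 2, 6, 1]
After 12 (reverse(3, 7)): [3, 5, 4, 1, 6, 2, 7, 0]
After 13 (swap(2, 0)): [4, 5, 3, 1, 6, 2, 7, 0]
After 14 (reverse(0, 2)): [3, 5, 4, 1, 6, 2, 7, 0]
After 15 (reverse(0, 7)): [0, 7, 2, 6, 1, 4, 5, 3]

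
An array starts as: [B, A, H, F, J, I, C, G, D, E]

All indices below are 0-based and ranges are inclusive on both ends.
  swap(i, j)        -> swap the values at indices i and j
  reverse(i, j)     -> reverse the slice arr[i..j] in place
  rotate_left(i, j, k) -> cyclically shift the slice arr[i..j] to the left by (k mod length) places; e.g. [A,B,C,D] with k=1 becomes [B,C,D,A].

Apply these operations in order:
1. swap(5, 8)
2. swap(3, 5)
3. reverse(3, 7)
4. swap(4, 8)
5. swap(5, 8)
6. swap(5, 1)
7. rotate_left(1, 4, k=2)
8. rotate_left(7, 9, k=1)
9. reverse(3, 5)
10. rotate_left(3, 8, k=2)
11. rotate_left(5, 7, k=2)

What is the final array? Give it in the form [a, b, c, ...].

After 1 (swap(5, 8)): [B, A, H, F, J, D, C, G, I, E]
After 2 (swap(3, 5)): [B, A, H, D, J, F, C, G, I, E]
After 3 (reverse(3, 7)): [B, A, H, G, C, F, J, D, I, E]
After 4 (swap(4, 8)): [B, A, H, G, I, F, J, D, C, E]
After 5 (swap(5, 8)): [B, A, H, G, I, C, J, D, F, E]
After 6 (swap(5, 1)): [B, C, H, G, I, A, J, D, F, E]
After 7 (rotate_left(1, 4, k=2)): [B, G, I, C, H, A, J, D, F, E]
After 8 (rotate_left(7, 9, k=1)): [B, G, I, C, H, A, J, F, E, D]
After 9 (reverse(3, 5)): [B, G, I, A, H, C, J, F, E, D]
After 10 (rotate_left(3, 8, k=2)): [B, G, I, C, J, F, E, A, H, D]
After 11 (rotate_left(5, 7, k=2)): [B, G, I, C, J, A, F, E, H, D]

Answer: [B, G, I, C, J, A, F, E, H, D]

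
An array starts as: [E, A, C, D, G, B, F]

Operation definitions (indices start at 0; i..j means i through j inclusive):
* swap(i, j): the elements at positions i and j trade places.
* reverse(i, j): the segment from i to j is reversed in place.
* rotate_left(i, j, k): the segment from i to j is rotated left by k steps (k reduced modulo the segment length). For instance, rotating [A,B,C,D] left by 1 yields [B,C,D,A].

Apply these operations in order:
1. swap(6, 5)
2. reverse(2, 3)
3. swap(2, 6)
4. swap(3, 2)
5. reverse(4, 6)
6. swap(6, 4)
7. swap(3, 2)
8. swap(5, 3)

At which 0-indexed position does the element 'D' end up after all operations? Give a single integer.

After 1 (swap(6, 5)): [E, A, C, D, G, F, B]
After 2 (reverse(2, 3)): [E, A, D, C, G, F, B]
After 3 (swap(2, 6)): [E, A, B, C, G, F, D]
After 4 (swap(3, 2)): [E, A, C, B, G, F, D]
After 5 (reverse(4, 6)): [E, A, C, B, D, F, G]
After 6 (swap(6, 4)): [E, A, C, B, G, F, D]
After 7 (swap(3, 2)): [E, A, B, C, G, F, D]
After 8 (swap(5, 3)): [E, A, B, F, G, C, D]

Answer: 6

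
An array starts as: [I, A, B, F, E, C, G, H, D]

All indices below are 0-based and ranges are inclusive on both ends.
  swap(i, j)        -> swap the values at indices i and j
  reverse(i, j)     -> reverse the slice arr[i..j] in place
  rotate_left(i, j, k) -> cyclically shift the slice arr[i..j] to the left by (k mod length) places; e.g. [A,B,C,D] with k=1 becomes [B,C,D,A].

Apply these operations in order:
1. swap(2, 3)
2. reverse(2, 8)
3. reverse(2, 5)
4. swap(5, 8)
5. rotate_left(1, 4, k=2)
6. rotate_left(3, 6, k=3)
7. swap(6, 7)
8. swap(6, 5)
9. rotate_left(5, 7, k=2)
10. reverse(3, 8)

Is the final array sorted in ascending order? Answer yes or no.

After 1 (swap(2, 3)): [I, A, F, B, E, C, G, H, D]
After 2 (reverse(2, 8)): [I, A, D, H, G, C, E, B, F]
After 3 (reverse(2, 5)): [I, A, C, G, H, D, E, B, F]
After 4 (swap(5, 8)): [I, A, C, G, H, F, E, B, D]
After 5 (rotate_left(1, 4, k=2)): [I, G, H, A, C, F, E, B, D]
After 6 (rotate_left(3, 6, k=3)): [I, G, H, E, A, C, F, B, D]
After 7 (swap(6, 7)): [I, G, H, E, A, C, B, F, D]
After 8 (swap(6, 5)): [I, G, H, E, A, B, C, F, D]
After 9 (rotate_left(5, 7, k=2)): [I, G, H, E, A, F, B, C, D]
After 10 (reverse(3, 8)): [I, G, H, D, C, B, F, A, E]

Answer: no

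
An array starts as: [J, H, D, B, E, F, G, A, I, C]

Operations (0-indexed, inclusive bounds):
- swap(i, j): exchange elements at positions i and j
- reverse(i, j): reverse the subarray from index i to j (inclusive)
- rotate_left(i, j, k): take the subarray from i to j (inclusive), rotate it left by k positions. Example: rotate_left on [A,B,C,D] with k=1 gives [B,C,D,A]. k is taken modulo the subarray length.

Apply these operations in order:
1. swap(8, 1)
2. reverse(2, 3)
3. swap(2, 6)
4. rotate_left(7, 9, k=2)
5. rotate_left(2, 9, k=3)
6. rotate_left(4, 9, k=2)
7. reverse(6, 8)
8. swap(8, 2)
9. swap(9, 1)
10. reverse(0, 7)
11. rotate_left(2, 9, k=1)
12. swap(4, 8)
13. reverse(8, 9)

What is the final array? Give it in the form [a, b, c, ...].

After 1 (swap(8, 1)): [J, I, D, B, E, F, G, A, H, C]
After 2 (reverse(2, 3)): [J, I, B, D, E, F, G, A, H, C]
After 3 (swap(2, 6)): [J, I, G, D, E, F, B, A, H, C]
After 4 (rotate_left(7, 9, k=2)): [J, I, G, D, E, F, B, C, A, H]
After 5 (rotate_left(2, 9, k=3)): [J, I, F, B, C, A, H, G, D, E]
After 6 (rotate_left(4, 9, k=2)): [J, I, F, B, H, G, D, E, C, A]
After 7 (reverse(6, 8)): [J, I, F, B, H, G, C, E, D, A]
After 8 (swap(8, 2)): [J, I, D, B, H, G, C, E, F, A]
After 9 (swap(9, 1)): [J, A, D, B, H, G, C, E, F, I]
After 10 (reverse(0, 7)): [E, C, G, H, B, D, A, J, F, I]
After 11 (rotate_left(2, 9, k=1)): [E, C, H, B, D, A, J, F, I, G]
After 12 (swap(4, 8)): [E, C, H, B, I, A, J, F, D, G]
After 13 (reverse(8, 9)): [E, C, H, B, I, A, J, F, G, D]

Answer: [E, C, H, B, I, A, J, F, G, D]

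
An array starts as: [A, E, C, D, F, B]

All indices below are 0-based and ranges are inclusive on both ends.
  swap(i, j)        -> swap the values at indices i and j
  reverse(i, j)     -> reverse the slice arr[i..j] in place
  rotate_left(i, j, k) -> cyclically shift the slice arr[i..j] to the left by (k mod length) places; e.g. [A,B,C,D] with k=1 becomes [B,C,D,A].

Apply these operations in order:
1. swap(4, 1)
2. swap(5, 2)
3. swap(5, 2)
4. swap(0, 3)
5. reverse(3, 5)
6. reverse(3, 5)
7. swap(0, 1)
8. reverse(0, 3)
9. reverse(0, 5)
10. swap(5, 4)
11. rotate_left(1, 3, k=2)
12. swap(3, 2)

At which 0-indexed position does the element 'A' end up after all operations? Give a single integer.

After 1 (swap(4, 1)): [A, F, C, D, E, B]
After 2 (swap(5, 2)): [A, F, B, D, E, C]
After 3 (swap(5, 2)): [A, F, C, D, E, B]
After 4 (swap(0, 3)): [D, F, C, A, E, B]
After 5 (reverse(3, 5)): [D, F, C, B, E, A]
After 6 (reverse(3, 5)): [D, F, C, A, E, B]
After 7 (swap(0, 1)): [F, D, C, A, E, B]
After 8 (reverse(0, 3)): [A, C, D, F, E, B]
After 9 (reverse(0, 5)): [B, E, F, D, C, A]
After 10 (swap(5, 4)): [B, E, F, D, A, C]
After 11 (rotate_left(1, 3, k=2)): [B, D, E, F, A, C]
After 12 (swap(3, 2)): [B, D, F, E, A, C]

Answer: 4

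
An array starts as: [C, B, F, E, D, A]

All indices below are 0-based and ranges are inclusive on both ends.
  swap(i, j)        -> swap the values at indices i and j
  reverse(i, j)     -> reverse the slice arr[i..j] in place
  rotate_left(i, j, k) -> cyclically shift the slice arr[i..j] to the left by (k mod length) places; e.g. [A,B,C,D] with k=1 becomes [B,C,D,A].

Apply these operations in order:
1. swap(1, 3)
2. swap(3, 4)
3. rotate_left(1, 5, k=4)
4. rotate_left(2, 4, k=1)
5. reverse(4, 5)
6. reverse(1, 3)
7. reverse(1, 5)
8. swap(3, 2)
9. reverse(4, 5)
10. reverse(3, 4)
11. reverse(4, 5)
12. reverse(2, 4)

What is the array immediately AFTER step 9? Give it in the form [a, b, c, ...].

After 1 (swap(1, 3)): [C, E, F, B, D, A]
After 2 (swap(3, 4)): [C, E, F, D, B, A]
After 3 (rotate_left(1, 5, k=4)): [C, A, E, F, D, B]
After 4 (rotate_left(2, 4, k=1)): [C, A, F, D, E, B]
After 5 (reverse(4, 5)): [C, A, F, D, B, E]
After 6 (reverse(1, 3)): [C, D, F, A, B, E]
After 7 (reverse(1, 5)): [C, E, B, A, F, D]
After 8 (swap(3, 2)): [C, E, A, B, F, D]
After 9 (reverse(4, 5)): [C, E, A, B, D, F]

Answer: [C, E, A, B, D, F]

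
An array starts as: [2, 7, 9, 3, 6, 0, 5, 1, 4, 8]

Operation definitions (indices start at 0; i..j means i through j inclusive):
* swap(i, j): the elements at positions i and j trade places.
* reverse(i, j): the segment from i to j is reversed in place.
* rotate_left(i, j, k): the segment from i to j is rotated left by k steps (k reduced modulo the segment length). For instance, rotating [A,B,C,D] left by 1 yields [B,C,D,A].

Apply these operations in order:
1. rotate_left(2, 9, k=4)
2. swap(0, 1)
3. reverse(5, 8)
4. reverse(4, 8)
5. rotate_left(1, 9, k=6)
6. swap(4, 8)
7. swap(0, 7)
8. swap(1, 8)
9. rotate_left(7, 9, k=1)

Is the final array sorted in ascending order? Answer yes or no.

Answer: no

Derivation:
After 1 (rotate_left(2, 9, k=4)): [2, 7, 5, 1, 4, 8, 9, 3, 6, 0]
After 2 (swap(0, 1)): [7, 2, 5, 1, 4, 8, 9, 3, 6, 0]
After 3 (reverse(5, 8)): [7, 2, 5, 1, 4, 6, 3, 9, 8, 0]
After 4 (reverse(4, 8)): [7, 2, 5, 1, 8, 9, 3, 6, 4, 0]
After 5 (rotate_left(1, 9, k=6)): [7, 6, 4, 0, 2, 5, 1, 8, 9, 3]
After 6 (swap(4, 8)): [7, 6, 4, 0, 9, 5, 1, 8, 2, 3]
After 7 (swap(0, 7)): [8, 6, 4, 0, 9, 5, 1, 7, 2, 3]
After 8 (swap(1, 8)): [8, 2, 4, 0, 9, 5, 1, 7, 6, 3]
After 9 (rotate_left(7, 9, k=1)): [8, 2, 4, 0, 9, 5, 1, 6, 3, 7]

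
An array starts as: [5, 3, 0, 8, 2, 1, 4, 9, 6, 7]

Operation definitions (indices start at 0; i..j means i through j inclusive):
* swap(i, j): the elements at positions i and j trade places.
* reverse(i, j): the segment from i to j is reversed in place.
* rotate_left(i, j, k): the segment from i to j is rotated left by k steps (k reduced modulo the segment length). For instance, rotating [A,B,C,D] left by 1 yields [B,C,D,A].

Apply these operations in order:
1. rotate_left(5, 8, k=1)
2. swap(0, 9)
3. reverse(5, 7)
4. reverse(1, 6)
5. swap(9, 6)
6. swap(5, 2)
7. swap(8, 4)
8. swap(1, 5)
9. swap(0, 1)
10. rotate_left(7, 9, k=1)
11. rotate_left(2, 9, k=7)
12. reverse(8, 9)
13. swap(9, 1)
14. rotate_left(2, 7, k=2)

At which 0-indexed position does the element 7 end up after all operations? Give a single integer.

After 1 (rotate_left(5, 8, k=1)): [5, 3, 0, 8, 2, 4, 9, 6, 1, 7]
After 2 (swap(0, 9)): [7, 3, 0, 8, 2, 4, 9, 6, 1, 5]
After 3 (reverse(5, 7)): [7, 3, 0, 8, 2, 6, 9, 4, 1, 5]
After 4 (reverse(1, 6)): [7, 9, 6, 2, 8, 0, 3, 4, 1, 5]
After 5 (swap(9, 6)): [7, 9, 6, 2, 8, 0, 5, 4, 1, 3]
After 6 (swap(5, 2)): [7, 9, 0, 2, 8, 6, 5, 4, 1, 3]
After 7 (swap(8, 4)): [7, 9, 0, 2, 1, 6, 5, 4, 8, 3]
After 8 (swap(1, 5)): [7, 6, 0, 2, 1, 9, 5, 4, 8, 3]
After 9 (swap(0, 1)): [6, 7, 0, 2, 1, 9, 5, 4, 8, 3]
After 10 (rotate_left(7, 9, k=1)): [6, 7, 0, 2, 1, 9, 5, 8, 3, 4]
After 11 (rotate_left(2, 9, k=7)): [6, 7, 4, 0, 2, 1, 9, 5, 8, 3]
After 12 (reverse(8, 9)): [6, 7, 4, 0, 2, 1, 9, 5, 3, 8]
After 13 (swap(9, 1)): [6, 8, 4, 0, 2, 1, 9, 5, 3, 7]
After 14 (rotate_left(2, 7, k=2)): [6, 8, 2, 1, 9, 5, 4, 0, 3, 7]

Answer: 9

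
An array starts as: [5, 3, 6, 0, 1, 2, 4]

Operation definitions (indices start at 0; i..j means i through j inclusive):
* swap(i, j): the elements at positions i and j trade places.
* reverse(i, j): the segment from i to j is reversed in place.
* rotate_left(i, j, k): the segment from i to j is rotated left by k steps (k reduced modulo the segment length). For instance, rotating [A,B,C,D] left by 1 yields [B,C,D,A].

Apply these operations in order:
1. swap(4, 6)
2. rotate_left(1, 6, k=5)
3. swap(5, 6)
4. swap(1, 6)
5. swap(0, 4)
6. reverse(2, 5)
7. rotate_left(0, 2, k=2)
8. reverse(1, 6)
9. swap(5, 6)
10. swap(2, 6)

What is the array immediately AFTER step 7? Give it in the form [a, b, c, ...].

Answer: [2, 0, 4, 5, 6, 3, 1]

Derivation:
After 1 (swap(4, 6)): [5, 3, 6, 0, 4, 2, 1]
After 2 (rotate_left(1, 6, k=5)): [5, 1, 3, 6, 0, 4, 2]
After 3 (swap(5, 6)): [5, 1, 3, 6, 0, 2, 4]
After 4 (swap(1, 6)): [5, 4, 3, 6, 0, 2, 1]
After 5 (swap(0, 4)): [0, 4, 3, 6, 5, 2, 1]
After 6 (reverse(2, 5)): [0, 4, 2, 5, 6, 3, 1]
After 7 (rotate_left(0, 2, k=2)): [2, 0, 4, 5, 6, 3, 1]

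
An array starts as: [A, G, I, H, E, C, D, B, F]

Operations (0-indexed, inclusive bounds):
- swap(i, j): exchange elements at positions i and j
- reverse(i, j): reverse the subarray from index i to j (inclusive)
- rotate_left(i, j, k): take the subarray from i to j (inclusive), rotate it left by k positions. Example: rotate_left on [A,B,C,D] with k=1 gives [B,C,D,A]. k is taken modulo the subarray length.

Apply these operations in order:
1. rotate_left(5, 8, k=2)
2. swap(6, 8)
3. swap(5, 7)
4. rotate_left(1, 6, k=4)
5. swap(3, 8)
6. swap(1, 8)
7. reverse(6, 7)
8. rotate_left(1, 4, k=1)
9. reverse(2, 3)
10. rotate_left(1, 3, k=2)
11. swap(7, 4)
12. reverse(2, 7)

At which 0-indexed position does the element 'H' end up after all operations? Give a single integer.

Answer: 4

Derivation:
After 1 (rotate_left(5, 8, k=2)): [A, G, I, H, E, B, F, C, D]
After 2 (swap(6, 8)): [A, G, I, H, E, B, D, C, F]
After 3 (swap(5, 7)): [A, G, I, H, E, C, D, B, F]
After 4 (rotate_left(1, 6, k=4)): [A, C, D, G, I, H, E, B, F]
After 5 (swap(3, 8)): [A, C, D, F, I, H, E, B, G]
After 6 (swap(1, 8)): [A, G, D, F, I, H, E, B, C]
After 7 (reverse(6, 7)): [A, G, D, F, I, H, B, E, C]
After 8 (rotate_left(1, 4, k=1)): [A, D, F, I, G, H, B, E, C]
After 9 (reverse(2, 3)): [A, D, I, F, G, H, B, E, C]
After 10 (rotate_left(1, 3, k=2)): [A, F, D, I, G, H, B, E, C]
After 11 (swap(7, 4)): [A, F, D, I, E, H, B, G, C]
After 12 (reverse(2, 7)): [A, F, G, B, H, E, I, D, C]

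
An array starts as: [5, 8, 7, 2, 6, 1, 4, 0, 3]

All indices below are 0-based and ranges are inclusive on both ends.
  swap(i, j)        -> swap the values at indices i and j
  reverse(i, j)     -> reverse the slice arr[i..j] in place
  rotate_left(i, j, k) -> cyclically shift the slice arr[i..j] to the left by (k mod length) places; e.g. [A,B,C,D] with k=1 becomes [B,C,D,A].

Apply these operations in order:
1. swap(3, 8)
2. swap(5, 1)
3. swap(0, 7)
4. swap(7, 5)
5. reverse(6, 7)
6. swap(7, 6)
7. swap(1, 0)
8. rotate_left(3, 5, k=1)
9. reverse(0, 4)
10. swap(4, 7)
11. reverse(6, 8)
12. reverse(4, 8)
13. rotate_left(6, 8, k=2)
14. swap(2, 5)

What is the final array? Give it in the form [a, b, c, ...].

Answer: [5, 6, 1, 0, 4, 7, 8, 2, 3]

Derivation:
After 1 (swap(3, 8)): [5, 8, 7, 3, 6, 1, 4, 0, 2]
After 2 (swap(5, 1)): [5, 1, 7, 3, 6, 8, 4, 0, 2]
After 3 (swap(0, 7)): [0, 1, 7, 3, 6, 8, 4, 5, 2]
After 4 (swap(7, 5)): [0, 1, 7, 3, 6, 5, 4, 8, 2]
After 5 (reverse(6, 7)): [0, 1, 7, 3, 6, 5, 8, 4, 2]
After 6 (swap(7, 6)): [0, 1, 7, 3, 6, 5, 4, 8, 2]
After 7 (swap(1, 0)): [1, 0, 7, 3, 6, 5, 4, 8, 2]
After 8 (rotate_left(3, 5, k=1)): [1, 0, 7, 6, 5, 3, 4, 8, 2]
After 9 (reverse(0, 4)): [5, 6, 7, 0, 1, 3, 4, 8, 2]
After 10 (swap(4, 7)): [5, 6, 7, 0, 8, 3, 4, 1, 2]
After 11 (reverse(6, 8)): [5, 6, 7, 0, 8, 3, 2, 1, 4]
After 12 (reverse(4, 8)): [5, 6, 7, 0, 4, 1, 2, 3, 8]
After 13 (rotate_left(6, 8, k=2)): [5, 6, 7, 0, 4, 1, 8, 2, 3]
After 14 (swap(2, 5)): [5, 6, 1, 0, 4, 7, 8, 2, 3]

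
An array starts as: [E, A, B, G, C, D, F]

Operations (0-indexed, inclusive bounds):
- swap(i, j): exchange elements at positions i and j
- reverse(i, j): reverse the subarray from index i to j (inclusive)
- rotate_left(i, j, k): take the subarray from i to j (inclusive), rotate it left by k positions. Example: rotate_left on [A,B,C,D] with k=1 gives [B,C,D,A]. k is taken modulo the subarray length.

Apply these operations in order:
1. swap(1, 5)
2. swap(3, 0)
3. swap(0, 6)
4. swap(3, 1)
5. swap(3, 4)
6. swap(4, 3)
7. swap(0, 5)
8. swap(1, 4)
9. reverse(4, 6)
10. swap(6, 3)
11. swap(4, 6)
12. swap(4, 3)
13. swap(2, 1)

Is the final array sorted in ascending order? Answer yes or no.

After 1 (swap(1, 5)): [E, D, B, G, C, A, F]
After 2 (swap(3, 0)): [G, D, B, E, C, A, F]
After 3 (swap(0, 6)): [F, D, B, E, C, A, G]
After 4 (swap(3, 1)): [F, E, B, D, C, A, G]
After 5 (swap(3, 4)): [F, E, B, C, D, A, G]
After 6 (swap(4, 3)): [F, E, B, D, C, A, G]
After 7 (swap(0, 5)): [A, E, B, D, C, F, G]
After 8 (swap(1, 4)): [A, C, B, D, E, F, G]
After 9 (reverse(4, 6)): [A, C, B, D, G, F, E]
After 10 (swap(6, 3)): [A, C, B, E, G, F, D]
After 11 (swap(4, 6)): [A, C, B, E, D, F, G]
After 12 (swap(4, 3)): [A, C, B, D, E, F, G]
After 13 (swap(2, 1)): [A, B, C, D, E, F, G]

Answer: yes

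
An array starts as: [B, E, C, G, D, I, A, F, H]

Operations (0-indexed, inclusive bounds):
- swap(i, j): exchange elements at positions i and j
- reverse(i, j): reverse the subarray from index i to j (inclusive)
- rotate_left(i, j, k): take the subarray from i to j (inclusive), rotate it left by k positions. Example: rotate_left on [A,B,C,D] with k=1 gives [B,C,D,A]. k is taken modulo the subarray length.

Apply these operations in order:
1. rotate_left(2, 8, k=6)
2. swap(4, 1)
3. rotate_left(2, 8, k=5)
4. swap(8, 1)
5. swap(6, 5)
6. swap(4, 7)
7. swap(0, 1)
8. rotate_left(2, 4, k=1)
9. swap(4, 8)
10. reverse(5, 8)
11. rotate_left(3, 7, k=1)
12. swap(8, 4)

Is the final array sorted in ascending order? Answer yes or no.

Answer: no

Derivation:
After 1 (rotate_left(2, 8, k=6)): [B, E, H, C, G, D, I, A, F]
After 2 (swap(4, 1)): [B, G, H, C, E, D, I, A, F]
After 3 (rotate_left(2, 8, k=5)): [B, G, A, F, H, C, E, D, I]
After 4 (swap(8, 1)): [B, I, A, F, H, C, E, D, G]
After 5 (swap(6, 5)): [B, I, A, F, H, E, C, D, G]
After 6 (swap(4, 7)): [B, I, A, F, D, E, C, H, G]
After 7 (swap(0, 1)): [I, B, A, F, D, E, C, H, G]
After 8 (rotate_left(2, 4, k=1)): [I, B, F, D, A, E, C, H, G]
After 9 (swap(4, 8)): [I, B, F, D, G, E, C, H, A]
After 10 (reverse(5, 8)): [I, B, F, D, G, A, H, C, E]
After 11 (rotate_left(3, 7, k=1)): [I, B, F, G, A, H, C, D, E]
After 12 (swap(8, 4)): [I, B, F, G, E, H, C, D, A]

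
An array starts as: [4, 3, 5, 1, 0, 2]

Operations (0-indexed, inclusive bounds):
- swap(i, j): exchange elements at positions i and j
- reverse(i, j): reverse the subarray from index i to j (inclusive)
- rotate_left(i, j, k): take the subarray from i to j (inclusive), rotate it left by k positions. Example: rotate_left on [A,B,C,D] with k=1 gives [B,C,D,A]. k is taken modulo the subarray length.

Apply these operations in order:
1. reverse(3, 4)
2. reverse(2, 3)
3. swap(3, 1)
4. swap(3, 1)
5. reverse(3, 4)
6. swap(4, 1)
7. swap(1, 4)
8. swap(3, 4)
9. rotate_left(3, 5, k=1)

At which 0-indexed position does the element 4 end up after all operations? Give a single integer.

After 1 (reverse(3, 4)): [4, 3, 5, 0, 1, 2]
After 2 (reverse(2, 3)): [4, 3, 0, 5, 1, 2]
After 3 (swap(3, 1)): [4, 5, 0, 3, 1, 2]
After 4 (swap(3, 1)): [4, 3, 0, 5, 1, 2]
After 5 (reverse(3, 4)): [4, 3, 0, 1, 5, 2]
After 6 (swap(4, 1)): [4, 5, 0, 1, 3, 2]
After 7 (swap(1, 4)): [4, 3, 0, 1, 5, 2]
After 8 (swap(3, 4)): [4, 3, 0, 5, 1, 2]
After 9 (rotate_left(3, 5, k=1)): [4, 3, 0, 1, 2, 5]

Answer: 0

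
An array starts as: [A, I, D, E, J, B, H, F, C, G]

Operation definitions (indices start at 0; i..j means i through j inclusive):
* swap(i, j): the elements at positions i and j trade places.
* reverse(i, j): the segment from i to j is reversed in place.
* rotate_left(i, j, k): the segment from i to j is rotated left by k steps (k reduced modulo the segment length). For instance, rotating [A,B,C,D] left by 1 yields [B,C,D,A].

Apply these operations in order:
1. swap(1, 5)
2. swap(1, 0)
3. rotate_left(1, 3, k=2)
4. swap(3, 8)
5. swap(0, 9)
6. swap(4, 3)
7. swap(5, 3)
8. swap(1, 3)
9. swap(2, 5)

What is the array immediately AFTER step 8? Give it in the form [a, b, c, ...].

Answer: [G, I, A, E, C, J, H, F, D, B]

Derivation:
After 1 (swap(1, 5)): [A, B, D, E, J, I, H, F, C, G]
After 2 (swap(1, 0)): [B, A, D, E, J, I, H, F, C, G]
After 3 (rotate_left(1, 3, k=2)): [B, E, A, D, J, I, H, F, C, G]
After 4 (swap(3, 8)): [B, E, A, C, J, I, H, F, D, G]
After 5 (swap(0, 9)): [G, E, A, C, J, I, H, F, D, B]
After 6 (swap(4, 3)): [G, E, A, J, C, I, H, F, D, B]
After 7 (swap(5, 3)): [G, E, A, I, C, J, H, F, D, B]
After 8 (swap(1, 3)): [G, I, A, E, C, J, H, F, D, B]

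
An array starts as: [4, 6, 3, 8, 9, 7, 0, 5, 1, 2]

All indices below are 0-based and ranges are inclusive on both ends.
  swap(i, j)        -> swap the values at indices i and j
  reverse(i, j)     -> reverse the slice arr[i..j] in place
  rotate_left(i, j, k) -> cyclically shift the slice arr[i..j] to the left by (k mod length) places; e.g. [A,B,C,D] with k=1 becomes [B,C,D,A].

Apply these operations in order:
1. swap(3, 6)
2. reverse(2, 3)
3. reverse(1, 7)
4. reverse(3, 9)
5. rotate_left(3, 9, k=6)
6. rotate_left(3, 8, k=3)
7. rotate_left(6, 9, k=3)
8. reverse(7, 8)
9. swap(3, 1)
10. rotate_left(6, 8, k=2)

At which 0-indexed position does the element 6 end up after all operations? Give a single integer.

Answer: 1

Derivation:
After 1 (swap(3, 6)): [4, 6, 3, 0, 9, 7, 8, 5, 1, 2]
After 2 (reverse(2, 3)): [4, 6, 0, 3, 9, 7, 8, 5, 1, 2]
After 3 (reverse(1, 7)): [4, 5, 8, 7, 9, 3, 0, 6, 1, 2]
After 4 (reverse(3, 9)): [4, 5, 8, 2, 1, 6, 0, 3, 9, 7]
After 5 (rotate_left(3, 9, k=6)): [4, 5, 8, 7, 2, 1, 6, 0, 3, 9]
After 6 (rotate_left(3, 8, k=3)): [4, 5, 8, 6, 0, 3, 7, 2, 1, 9]
After 7 (rotate_left(6, 9, k=3)): [4, 5, 8, 6, 0, 3, 9, 7, 2, 1]
After 8 (reverse(7, 8)): [4, 5, 8, 6, 0, 3, 9, 2, 7, 1]
After 9 (swap(3, 1)): [4, 6, 8, 5, 0, 3, 9, 2, 7, 1]
After 10 (rotate_left(6, 8, k=2)): [4, 6, 8, 5, 0, 3, 7, 9, 2, 1]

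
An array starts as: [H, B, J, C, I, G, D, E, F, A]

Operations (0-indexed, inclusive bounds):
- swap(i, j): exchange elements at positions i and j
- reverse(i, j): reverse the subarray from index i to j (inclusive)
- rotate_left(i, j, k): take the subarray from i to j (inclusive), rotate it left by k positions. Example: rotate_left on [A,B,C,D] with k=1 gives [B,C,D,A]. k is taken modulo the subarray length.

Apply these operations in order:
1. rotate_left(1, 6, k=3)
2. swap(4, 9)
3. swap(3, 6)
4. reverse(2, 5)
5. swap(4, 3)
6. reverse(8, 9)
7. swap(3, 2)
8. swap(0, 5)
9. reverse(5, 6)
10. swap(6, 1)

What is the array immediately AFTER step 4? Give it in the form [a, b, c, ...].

After 1 (rotate_left(1, 6, k=3)): [H, I, G, D, B, J, C, E, F, A]
After 2 (swap(4, 9)): [H, I, G, D, A, J, C, E, F, B]
After 3 (swap(3, 6)): [H, I, G, C, A, J, D, E, F, B]
After 4 (reverse(2, 5)): [H, I, J, A, C, G, D, E, F, B]

Answer: [H, I, J, A, C, G, D, E, F, B]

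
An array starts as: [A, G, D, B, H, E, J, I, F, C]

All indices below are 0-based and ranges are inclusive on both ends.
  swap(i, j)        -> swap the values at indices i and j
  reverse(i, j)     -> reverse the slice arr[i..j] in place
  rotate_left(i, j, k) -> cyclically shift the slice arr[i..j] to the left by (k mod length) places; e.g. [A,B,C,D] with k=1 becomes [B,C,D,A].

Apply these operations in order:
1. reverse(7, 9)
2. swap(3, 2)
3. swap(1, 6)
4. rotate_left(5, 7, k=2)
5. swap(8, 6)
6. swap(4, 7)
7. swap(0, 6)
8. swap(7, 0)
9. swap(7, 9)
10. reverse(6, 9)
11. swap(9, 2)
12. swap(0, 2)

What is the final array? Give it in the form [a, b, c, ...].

Answer: [A, J, H, D, G, C, F, E, I, B]

Derivation:
After 1 (reverse(7, 9)): [A, G, D, B, H, E, J, C, F, I]
After 2 (swap(3, 2)): [A, G, B, D, H, E, J, C, F, I]
After 3 (swap(1, 6)): [A, J, B, D, H, E, G, C, F, I]
After 4 (rotate_left(5, 7, k=2)): [A, J, B, D, H, C, E, G, F, I]
After 5 (swap(8, 6)): [A, J, B, D, H, C, F, G, E, I]
After 6 (swap(4, 7)): [A, J, B, D, G, C, F, H, E, I]
After 7 (swap(0, 6)): [F, J, B, D, G, C, A, H, E, I]
After 8 (swap(7, 0)): [H, J, B, D, G, C, A, F, E, I]
After 9 (swap(7, 9)): [H, J, B, D, G, C, A, I, E, F]
After 10 (reverse(6, 9)): [H, J, B, D, G, C, F, E, I, A]
After 11 (swap(9, 2)): [H, J, A, D, G, C, F, E, I, B]
After 12 (swap(0, 2)): [A, J, H, D, G, C, F, E, I, B]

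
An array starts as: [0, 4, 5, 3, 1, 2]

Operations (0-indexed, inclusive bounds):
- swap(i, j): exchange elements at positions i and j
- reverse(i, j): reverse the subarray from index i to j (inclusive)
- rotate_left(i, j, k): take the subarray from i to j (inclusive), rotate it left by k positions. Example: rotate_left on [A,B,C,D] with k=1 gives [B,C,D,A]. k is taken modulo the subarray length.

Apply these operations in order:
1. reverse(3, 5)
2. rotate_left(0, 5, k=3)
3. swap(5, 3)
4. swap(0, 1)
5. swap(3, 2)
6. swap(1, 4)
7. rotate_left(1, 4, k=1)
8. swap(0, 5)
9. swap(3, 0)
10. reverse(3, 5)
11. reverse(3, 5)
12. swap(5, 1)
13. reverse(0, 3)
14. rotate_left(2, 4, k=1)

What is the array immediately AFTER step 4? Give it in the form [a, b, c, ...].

Answer: [1, 2, 3, 5, 4, 0]

Derivation:
After 1 (reverse(3, 5)): [0, 4, 5, 2, 1, 3]
After 2 (rotate_left(0, 5, k=3)): [2, 1, 3, 0, 4, 5]
After 3 (swap(5, 3)): [2, 1, 3, 5, 4, 0]
After 4 (swap(0, 1)): [1, 2, 3, 5, 4, 0]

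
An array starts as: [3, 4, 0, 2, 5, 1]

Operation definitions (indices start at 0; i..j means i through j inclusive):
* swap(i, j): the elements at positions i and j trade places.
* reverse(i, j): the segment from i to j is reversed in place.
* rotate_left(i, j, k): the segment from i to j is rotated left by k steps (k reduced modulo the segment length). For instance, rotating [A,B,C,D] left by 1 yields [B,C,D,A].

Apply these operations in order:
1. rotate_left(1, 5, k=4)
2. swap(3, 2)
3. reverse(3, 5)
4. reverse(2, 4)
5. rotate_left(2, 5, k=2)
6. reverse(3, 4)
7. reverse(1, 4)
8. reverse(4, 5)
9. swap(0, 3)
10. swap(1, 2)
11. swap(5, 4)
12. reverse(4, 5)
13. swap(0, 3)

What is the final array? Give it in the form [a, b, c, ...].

Answer: [3, 2, 4, 0, 5, 1]

Derivation:
After 1 (rotate_left(1, 5, k=4)): [3, 1, 4, 0, 2, 5]
After 2 (swap(3, 2)): [3, 1, 0, 4, 2, 5]
After 3 (reverse(3, 5)): [3, 1, 0, 5, 2, 4]
After 4 (reverse(2, 4)): [3, 1, 2, 5, 0, 4]
After 5 (rotate_left(2, 5, k=2)): [3, 1, 0, 4, 2, 5]
After 6 (reverse(3, 4)): [3, 1, 0, 2, 4, 5]
After 7 (reverse(1, 4)): [3, 4, 2, 0, 1, 5]
After 8 (reverse(4, 5)): [3, 4, 2, 0, 5, 1]
After 9 (swap(0, 3)): [0, 4, 2, 3, 5, 1]
After 10 (swap(1, 2)): [0, 2, 4, 3, 5, 1]
After 11 (swap(5, 4)): [0, 2, 4, 3, 1, 5]
After 12 (reverse(4, 5)): [0, 2, 4, 3, 5, 1]
After 13 (swap(0, 3)): [3, 2, 4, 0, 5, 1]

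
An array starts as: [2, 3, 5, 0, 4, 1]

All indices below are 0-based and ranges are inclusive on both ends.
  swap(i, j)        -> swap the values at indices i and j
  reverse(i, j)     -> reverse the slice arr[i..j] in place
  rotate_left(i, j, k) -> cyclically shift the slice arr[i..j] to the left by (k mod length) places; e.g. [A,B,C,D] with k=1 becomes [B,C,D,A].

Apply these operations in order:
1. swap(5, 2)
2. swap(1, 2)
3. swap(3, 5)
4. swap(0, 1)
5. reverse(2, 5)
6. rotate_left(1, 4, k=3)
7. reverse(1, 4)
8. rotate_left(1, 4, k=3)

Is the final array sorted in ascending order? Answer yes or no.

After 1 (swap(5, 2)): [2, 3, 1, 0, 4, 5]
After 2 (swap(1, 2)): [2, 1, 3, 0, 4, 5]
After 3 (swap(3, 5)): [2, 1, 3, 5, 4, 0]
After 4 (swap(0, 1)): [1, 2, 3, 5, 4, 0]
After 5 (reverse(2, 5)): [1, 2, 0, 4, 5, 3]
After 6 (rotate_left(1, 4, k=3)): [1, 5, 2, 0, 4, 3]
After 7 (reverse(1, 4)): [1, 4, 0, 2, 5, 3]
After 8 (rotate_left(1, 4, k=3)): [1, 5, 4, 0, 2, 3]

Answer: no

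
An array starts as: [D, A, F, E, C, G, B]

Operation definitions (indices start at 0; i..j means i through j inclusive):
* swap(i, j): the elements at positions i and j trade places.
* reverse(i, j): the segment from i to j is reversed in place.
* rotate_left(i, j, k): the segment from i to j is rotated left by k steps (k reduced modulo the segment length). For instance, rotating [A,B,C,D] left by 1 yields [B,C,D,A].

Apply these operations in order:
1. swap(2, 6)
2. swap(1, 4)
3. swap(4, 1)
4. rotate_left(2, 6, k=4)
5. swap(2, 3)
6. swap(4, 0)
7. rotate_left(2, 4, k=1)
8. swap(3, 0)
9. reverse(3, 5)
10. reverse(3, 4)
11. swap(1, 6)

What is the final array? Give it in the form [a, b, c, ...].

After 1 (swap(2, 6)): [D, A, B, E, C, G, F]
After 2 (swap(1, 4)): [D, C, B, E, A, G, F]
After 3 (swap(4, 1)): [D, A, B, E, C, G, F]
After 4 (rotate_left(2, 6, k=4)): [D, A, F, B, E, C, G]
After 5 (swap(2, 3)): [D, A, B, F, E, C, G]
After 6 (swap(4, 0)): [E, A, B, F, D, C, G]
After 7 (rotate_left(2, 4, k=1)): [E, A, F, D, B, C, G]
After 8 (swap(3, 0)): [D, A, F, E, B, C, G]
After 9 (reverse(3, 5)): [D, A, F, C, B, E, G]
After 10 (reverse(3, 4)): [D, A, F, B, C, E, G]
After 11 (swap(1, 6)): [D, G, F, B, C, E, A]

Answer: [D, G, F, B, C, E, A]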